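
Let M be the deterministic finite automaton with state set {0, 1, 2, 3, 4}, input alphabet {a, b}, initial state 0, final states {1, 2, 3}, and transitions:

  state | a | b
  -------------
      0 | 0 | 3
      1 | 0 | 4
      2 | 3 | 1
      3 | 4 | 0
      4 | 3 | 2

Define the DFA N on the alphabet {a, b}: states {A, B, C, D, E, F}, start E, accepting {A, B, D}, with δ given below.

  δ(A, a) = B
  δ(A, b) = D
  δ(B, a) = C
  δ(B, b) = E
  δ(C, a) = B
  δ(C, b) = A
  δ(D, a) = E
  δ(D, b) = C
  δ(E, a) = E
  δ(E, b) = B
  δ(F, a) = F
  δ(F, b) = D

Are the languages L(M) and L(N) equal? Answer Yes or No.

Exploring the product automaton M × N from the start pair (0, E), following both machines on each input symbol, reaches 5 state pairs: (0, E), (3, B), (4, C), (2, A), (1, D).
M accepts in {1, 2, 3} and N accepts in {A, B, D}. In every reachable pair the two components are either both accepting — (3, B), (2, A), (1, D) — or both non-accepting, so no string is accepted by exactly one of the machines: L(M) \ L(N) and L(N) \ L(M) are both empty.
Hence every string is accepted by M iff it is accepted by N, and the two languages coincide.

Yes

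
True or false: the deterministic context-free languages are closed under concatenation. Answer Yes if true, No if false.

Take L₁ = {ε, c} (finite, hence regular and DCFL) and L₂ = {c aⁿbⁿ : n≥0} ∪ {cc aⁿb²ⁿ : n≥0} (a DCFL: the number of leading c's tells the DPDA whether to pop one stack symbol per b or per two b's). Then L₁L₂ ∩ cca⁺b* = {cc aⁿbⁿ : n≥1} ∪ {cc aⁿb²ⁿ : n≥1}. If L₁L₂ were a DCFL, so would be this intersection with a regular set, and a DPDA for it started from its configuration after reading cc would accept {aⁿbⁿ : n≥1} ∪ {aⁿb²ⁿ : n≥1}, which no deterministic PDA accepts (a DPDA for it would have a single run on aⁿb²ⁿ, accepting after the prefix aⁿbⁿ and accepting again after n more b's; an ordinary PDA that simulates it on a's and b's and, at any moment when it is accepting, may switch to reading only a fresh letter d while feeding each d to the simulation as a b, would accept aⁱbʲdᵏ (k≥1) exactly when both aⁱbʲ and aⁱbʲ⁺ᵏ are in the language, i.e. its language intersected with the regular set a*b*d⁺ would be exactly {aⁿbⁿdⁿ : n≥1} — impossible, since context-free languages are closed under intersection with regular sets and {aⁿbⁿdⁿ} is not context-free). Hence L₁L₂ is not a DCFL.

No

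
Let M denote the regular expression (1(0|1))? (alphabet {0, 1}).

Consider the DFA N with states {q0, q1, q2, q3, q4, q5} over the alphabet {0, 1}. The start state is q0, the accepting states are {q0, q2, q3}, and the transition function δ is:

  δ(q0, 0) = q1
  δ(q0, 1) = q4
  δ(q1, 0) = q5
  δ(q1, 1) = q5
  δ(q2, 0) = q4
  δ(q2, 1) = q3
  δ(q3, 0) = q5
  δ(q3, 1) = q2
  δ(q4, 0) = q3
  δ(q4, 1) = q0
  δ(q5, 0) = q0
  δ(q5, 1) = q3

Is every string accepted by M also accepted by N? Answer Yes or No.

Converting the expression M to a DFA (subset construction, then merging equivalent states) gives the minimal DFA with states {m0, m1, m2, m3}, start state m0, accepting states {m0, m3} and transitions m0: 0→m1, 1→m2; m1: 0→m1, 1→m1; m2: 0→m3, 1→m3; m3: 0→m1, 1→m1.
Exploring the product automaton M × N from the start pair (m0, q0), following both machines on each input symbol, reaches 10 state pairs: (m0, q0), (m1, q1), (m2, q4), (m1, q5), (m3, q3), (m3, q0), (m1, q0), (m1, q3), (m1, q2), (m1, q4).
M accepts in {m0, m3} and N accepts in {q0, q2, q3}. The reachable pairs whose M-component is accepting are (m0, q0), (m3, q3), (m3, q0); in each of them the N-component is accepting too, so the product for L(M) \ L(N) (M-component accepting, N-component rejecting) has no reachable accepting pair and the difference is empty.
Hence every string in L(M) is also in L(N).

Yes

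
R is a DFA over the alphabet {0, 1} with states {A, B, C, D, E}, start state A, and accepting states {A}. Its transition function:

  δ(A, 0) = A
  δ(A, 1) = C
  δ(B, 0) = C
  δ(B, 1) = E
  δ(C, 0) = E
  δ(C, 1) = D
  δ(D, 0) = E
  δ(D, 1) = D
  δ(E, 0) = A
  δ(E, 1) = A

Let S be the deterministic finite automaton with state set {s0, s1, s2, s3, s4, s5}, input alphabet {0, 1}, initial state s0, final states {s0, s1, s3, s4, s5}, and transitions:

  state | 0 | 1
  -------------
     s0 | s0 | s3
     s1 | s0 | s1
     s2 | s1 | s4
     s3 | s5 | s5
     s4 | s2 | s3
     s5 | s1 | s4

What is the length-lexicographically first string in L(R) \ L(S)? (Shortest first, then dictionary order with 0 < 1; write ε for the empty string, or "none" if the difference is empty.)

The string 1010 is accepted by R but not by S.
No shorter string lies in the difference, and 1010 is the lexicographically first length-4 string in L(R) \ L(S).

1010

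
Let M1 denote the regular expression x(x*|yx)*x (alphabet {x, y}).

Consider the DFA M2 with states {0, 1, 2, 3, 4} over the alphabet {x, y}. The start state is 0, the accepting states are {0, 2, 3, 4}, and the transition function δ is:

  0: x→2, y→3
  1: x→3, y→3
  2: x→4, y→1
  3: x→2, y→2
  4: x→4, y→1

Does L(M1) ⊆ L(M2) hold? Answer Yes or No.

Converting the expression M1 to a DFA (subset construction, then merging equivalent states) gives the minimal DFA with states {r0, r1, r2, r3}, start state r0, accepting states {r3} and transitions r0: x→r1, y→r2; r1: x→r3, y→r0; r2: x→r2, y→r2; r3: x→r3, y→r0.
Exploring the product automaton M1 × M2 from the start pair (r0, 0), following both machines on each input symbol, reaches 12 state pairs: (r0, 0), (r1, 2), (r2, 3), (r3, 4), (r0, 1), (r2, 2), (r1, 3), (r2, 4), (r2, 1), (r3, 2), (r0, 2), (r1, 4).
M1 accepts in {r3} and M2 accepts in {0, 2, 3, 4}. The reachable pairs whose M1-component is accepting are (r3, 4), (r3, 2); in each of them the M2-component is accepting too, so the product for L(M1) \ L(M2) (M1-component accepting, M2-component rejecting) has no reachable accepting pair and the difference is empty.
Hence every string in L(M1) is also in L(M2).

Yes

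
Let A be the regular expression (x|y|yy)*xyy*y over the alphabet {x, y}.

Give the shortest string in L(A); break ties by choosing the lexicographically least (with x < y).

By inspection of the expression, no string of length less than 3 matches, and xyy is the lexicographically first match of length 3.

xyy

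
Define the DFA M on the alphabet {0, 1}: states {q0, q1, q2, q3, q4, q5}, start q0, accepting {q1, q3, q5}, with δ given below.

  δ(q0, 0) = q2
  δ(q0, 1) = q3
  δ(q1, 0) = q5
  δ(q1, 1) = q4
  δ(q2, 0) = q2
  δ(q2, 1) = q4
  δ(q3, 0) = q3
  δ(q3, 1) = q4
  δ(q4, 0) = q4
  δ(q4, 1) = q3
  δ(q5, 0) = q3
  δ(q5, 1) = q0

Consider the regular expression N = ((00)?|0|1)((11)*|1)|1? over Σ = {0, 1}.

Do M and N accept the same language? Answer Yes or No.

No

The string 10 is accepted by M but rejected by N.
So L(M) ≠ L(N).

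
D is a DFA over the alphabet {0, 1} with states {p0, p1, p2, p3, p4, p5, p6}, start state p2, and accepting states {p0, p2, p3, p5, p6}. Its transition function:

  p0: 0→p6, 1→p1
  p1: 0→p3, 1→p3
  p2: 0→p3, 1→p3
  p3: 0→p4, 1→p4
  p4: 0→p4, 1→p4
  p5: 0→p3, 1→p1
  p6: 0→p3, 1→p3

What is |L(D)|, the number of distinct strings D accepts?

The useful subgraph on states {p2, p3} is acyclic, so L(D) is finite; the longest accepting path visits 2 useful states, giving maximum string length 1.
Counting accepting paths from p2 by length: 1 of length 0, 2 of length 1. Total 3.

3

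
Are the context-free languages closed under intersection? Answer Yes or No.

{aⁿbⁿcᵐ : m,n≥0} and {aᵐbⁿcⁿ : m,n≥0} are both context-free, but their intersection {aⁿbⁿcⁿ : n≥0} is not (pumping lemma).

No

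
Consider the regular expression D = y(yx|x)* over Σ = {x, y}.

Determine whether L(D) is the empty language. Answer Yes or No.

The string y matches the expression, so it belongs to L(D).
Since L(D) contains at least one string, it is not empty.

No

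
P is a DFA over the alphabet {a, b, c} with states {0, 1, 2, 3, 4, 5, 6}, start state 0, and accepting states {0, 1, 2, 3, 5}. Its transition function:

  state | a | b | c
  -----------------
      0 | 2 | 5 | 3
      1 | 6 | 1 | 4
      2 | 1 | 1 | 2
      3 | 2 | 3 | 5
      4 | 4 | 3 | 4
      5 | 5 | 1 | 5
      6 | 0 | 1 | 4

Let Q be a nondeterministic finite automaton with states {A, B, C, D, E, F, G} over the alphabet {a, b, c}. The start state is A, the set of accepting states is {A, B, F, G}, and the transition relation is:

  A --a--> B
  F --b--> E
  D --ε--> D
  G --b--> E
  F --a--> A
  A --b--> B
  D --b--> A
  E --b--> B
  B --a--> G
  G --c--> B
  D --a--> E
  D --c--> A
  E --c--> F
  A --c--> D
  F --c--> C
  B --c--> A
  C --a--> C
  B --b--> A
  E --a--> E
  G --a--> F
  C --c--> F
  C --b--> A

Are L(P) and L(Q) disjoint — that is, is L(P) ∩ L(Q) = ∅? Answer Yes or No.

No

The empty string ε is accepted by both P and Q.
Hence L(P) ∩ L(Q) ≠ ∅.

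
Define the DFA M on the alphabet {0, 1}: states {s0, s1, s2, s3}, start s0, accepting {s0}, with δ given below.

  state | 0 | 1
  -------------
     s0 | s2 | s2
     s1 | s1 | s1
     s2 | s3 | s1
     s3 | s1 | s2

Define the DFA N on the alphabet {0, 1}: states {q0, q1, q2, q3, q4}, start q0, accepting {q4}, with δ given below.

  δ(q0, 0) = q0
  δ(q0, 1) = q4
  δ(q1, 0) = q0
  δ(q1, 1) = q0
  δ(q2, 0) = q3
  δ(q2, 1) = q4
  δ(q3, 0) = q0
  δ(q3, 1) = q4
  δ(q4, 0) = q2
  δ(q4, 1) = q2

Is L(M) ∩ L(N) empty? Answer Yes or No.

Exploring the product automaton M × N from the start pair (s0, q0), following both machines on each input symbol, reaches 9 state pairs: (s0, q0), (s2, q0), (s2, q4), (s3, q0), (s1, q4), (s3, q2), (s1, q2), (s1, q0), (s1, q3).
M accepts in {s0} and N accepts in {q4}; no reachable pair has both components accepting, so no string drives both machines to acceptance simultaneously and L(M) ∩ L(N) = ∅.
So no string is accepted by both, and the intersection is empty.

Yes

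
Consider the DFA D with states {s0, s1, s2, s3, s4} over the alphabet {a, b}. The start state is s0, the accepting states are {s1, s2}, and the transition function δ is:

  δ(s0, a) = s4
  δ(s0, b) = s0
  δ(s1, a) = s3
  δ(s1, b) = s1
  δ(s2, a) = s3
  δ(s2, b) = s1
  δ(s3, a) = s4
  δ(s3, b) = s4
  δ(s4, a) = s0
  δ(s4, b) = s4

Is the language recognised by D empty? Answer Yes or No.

The states reachable from the start state are {s0, s4}.
None of the accepting states {s1, s2} is reachable, so no string is accepted and L(D) = ∅.

Yes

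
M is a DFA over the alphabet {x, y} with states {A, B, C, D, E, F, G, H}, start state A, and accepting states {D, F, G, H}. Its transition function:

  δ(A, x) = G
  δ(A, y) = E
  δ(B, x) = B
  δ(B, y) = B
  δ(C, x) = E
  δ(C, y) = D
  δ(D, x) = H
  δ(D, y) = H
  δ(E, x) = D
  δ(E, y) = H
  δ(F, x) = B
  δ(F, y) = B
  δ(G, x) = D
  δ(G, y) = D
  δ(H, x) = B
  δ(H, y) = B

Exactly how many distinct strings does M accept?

11

The useful subgraph on states {A, D, E, G, H} is acyclic, so L(M) is finite; the longest accepting path visits 4 useful states, giving maximum string length 3.
Counting accepting paths from A by length: 1 of length 1, 4 of length 2, 6 of length 3. Total 11.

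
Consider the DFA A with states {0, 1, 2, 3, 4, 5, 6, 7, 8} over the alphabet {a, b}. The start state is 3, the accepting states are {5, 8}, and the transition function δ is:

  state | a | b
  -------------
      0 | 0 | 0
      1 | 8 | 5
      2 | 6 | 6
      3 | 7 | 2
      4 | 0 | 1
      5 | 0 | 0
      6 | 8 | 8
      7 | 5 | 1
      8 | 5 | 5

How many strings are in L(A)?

The useful subgraph on states {1, 2, 3, 5, 6, 7, 8} is acyclic, so L(A) is finite; the longest accepting path visits 5 useful states, giving maximum string length 4.
Counting accepting paths from 3 by length: 1 of length 2, 6 of length 3, 10 of length 4. Total 17.

17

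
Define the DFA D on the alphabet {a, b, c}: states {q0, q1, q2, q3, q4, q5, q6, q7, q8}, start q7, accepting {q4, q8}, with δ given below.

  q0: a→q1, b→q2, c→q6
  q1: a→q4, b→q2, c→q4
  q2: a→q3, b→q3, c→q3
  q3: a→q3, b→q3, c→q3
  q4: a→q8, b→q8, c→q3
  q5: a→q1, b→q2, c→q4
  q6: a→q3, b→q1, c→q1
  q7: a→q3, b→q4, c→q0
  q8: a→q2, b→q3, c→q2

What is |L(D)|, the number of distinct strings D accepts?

21

The useful subgraph on states {q0, q1, q4, q6, q7, q8} is acyclic, so L(D) is finite; the longest accepting path visits 6 useful states, giving maximum string length 5.
Counting accepting paths from q7 by length: 1 of length 1, 2 of length 2, 2 of length 3, 8 of length 4, 8 of length 5. Total 21.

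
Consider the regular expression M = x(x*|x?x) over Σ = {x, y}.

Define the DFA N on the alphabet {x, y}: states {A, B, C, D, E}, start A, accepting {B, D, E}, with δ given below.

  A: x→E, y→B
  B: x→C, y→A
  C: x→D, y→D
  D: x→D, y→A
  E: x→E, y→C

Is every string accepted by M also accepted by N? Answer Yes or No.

Yes

Converting the expression M to a DFA (subset construction, then merging equivalent states) gives the minimal DFA with states {m0, m1, m2}, start state m0, accepting states {m1} and transitions m0: x→m1, y→m2; m1: x→m1, y→m2; m2: x→m2, y→m2.
Exploring the product automaton M × N from the start pair (m0, A), following both machines on each input symbol, reaches 7 state pairs: (m0, A), (m1, E), (m2, B), (m2, C), (m2, A), (m2, D), (m2, E).
M accepts in {m1} and N accepts in {B, D, E}. The reachable pairs whose M-component is accepting are (m1, E); in each of them the N-component is accepting too, so the product for L(M) \ L(N) (M-component accepting, N-component rejecting) has no reachable accepting pair and the difference is empty.
Hence every string in L(M) is also in L(N).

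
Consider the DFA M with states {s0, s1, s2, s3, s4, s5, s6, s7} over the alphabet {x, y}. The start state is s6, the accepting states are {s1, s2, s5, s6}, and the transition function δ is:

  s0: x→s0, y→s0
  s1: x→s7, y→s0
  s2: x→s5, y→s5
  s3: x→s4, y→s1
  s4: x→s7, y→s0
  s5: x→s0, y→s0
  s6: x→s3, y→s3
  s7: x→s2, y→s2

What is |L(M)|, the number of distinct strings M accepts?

27

The useful subgraph on states {s1, s2, s3, s4, s5, s6, s7} is acyclic, so L(M) is finite; the longest accepting path visits 6 useful states, giving maximum string length 5.
Counting accepting paths from s6 by length: 1 of length 0, 2 of length 2, 8 of length 4, 16 of length 5. Total 27.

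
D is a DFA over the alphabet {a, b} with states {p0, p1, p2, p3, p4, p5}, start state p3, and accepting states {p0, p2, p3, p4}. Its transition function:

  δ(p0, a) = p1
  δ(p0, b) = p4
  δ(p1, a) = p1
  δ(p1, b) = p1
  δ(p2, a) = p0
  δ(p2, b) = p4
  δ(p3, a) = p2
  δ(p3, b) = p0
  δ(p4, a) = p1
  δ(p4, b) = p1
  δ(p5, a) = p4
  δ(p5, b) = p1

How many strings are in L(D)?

7

The useful subgraph on states {p0, p2, p3, p4} is acyclic, so L(D) is finite; the longest accepting path visits 4 useful states, giving maximum string length 3.
Counting accepting paths from p3 by length: 1 of length 0, 2 of length 1, 3 of length 2, 1 of length 3. Total 7.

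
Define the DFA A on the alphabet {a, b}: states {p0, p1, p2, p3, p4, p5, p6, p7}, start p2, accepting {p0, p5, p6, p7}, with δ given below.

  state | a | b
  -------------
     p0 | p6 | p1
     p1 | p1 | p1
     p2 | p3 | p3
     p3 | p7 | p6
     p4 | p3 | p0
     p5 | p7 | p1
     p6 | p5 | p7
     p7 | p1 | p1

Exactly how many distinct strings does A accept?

The useful subgraph on states {p2, p3, p5, p6, p7} is acyclic, so L(A) is finite; the longest accepting path visits 5 useful states, giving maximum string length 4.
Counting accepting paths from p2 by length: 4 of length 2, 4 of length 3, 2 of length 4. Total 10.

10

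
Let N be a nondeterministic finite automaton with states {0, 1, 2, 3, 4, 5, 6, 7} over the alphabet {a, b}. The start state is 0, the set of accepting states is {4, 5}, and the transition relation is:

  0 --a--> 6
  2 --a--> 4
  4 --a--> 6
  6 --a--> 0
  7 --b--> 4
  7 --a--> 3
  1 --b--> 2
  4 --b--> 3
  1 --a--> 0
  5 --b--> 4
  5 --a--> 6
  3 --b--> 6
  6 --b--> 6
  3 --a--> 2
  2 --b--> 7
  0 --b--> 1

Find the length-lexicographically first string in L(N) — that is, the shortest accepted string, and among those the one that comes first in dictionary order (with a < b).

bba

A breadth-first search from 0 reaches an accepting state first via the path 0 → 1 → 2 → 4 on input bba.
No string of length < 3 is accepted (BFS exhausts all shorter strings without reaching an accepting state), and bba is the lexicographically least accepting string of length 3.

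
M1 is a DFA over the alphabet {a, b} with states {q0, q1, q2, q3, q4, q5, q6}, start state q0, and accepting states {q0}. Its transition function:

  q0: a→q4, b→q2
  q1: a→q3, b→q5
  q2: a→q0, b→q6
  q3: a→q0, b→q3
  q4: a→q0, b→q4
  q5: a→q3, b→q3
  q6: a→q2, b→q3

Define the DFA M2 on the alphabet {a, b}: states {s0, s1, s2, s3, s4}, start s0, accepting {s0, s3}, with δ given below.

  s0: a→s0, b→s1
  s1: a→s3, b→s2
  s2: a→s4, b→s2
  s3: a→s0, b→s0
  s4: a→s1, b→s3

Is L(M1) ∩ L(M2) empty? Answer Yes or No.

The empty string ε is accepted by both M1 and M2.
Hence L(M1) ∩ L(M2) ≠ ∅.

No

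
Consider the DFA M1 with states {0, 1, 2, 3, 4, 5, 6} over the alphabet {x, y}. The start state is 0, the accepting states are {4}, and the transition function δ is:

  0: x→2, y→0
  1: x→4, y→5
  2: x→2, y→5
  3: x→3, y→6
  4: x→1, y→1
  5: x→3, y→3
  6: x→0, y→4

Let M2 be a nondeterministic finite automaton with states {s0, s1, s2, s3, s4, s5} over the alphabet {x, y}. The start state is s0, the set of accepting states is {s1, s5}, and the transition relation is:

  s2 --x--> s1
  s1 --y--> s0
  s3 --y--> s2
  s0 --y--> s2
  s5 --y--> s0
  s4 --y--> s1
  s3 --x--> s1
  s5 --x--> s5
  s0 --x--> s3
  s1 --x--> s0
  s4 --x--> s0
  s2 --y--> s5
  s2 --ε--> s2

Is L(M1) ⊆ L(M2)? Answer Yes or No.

The string xyxyy is in L(M1) but not in L(M2).
So L(M1) ⊄ L(M2).

No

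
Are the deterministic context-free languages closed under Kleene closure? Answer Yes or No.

No

L = {c aⁿbⁿ : n≥0} ∪ {cc aⁿb²ⁿ : n≥0} is a DCFL (the number of leading c's fixes which ratio the DPDA checks), but L* is not. Every word of L starts with c, so in a factorisation of the string cc aⁱbʲ (i≥1) into words of L each factor begins at one of the two c's: either the whole string is a single word of L (forcing j = 2i), or it splits as c · (c aⁱbʲ) with c ∈ L (take n = 0) and c aⁱbʲ ∈ L (forcing j = i). Thus L* ∩ cca⁺b* = {cc aⁿbⁿ : n≥1} ∪ {cc aⁿb²ⁿ : n≥1}. A DPDA for L* would give one for this intersection with a regular set, and, started from its configuration after reading cc, one for {aⁿbⁿ : n≥1} ∪ {aⁿb²ⁿ : n≥1}, which no deterministic PDA accepts (a DPDA for it would have a single run on aⁿb²ⁿ, accepting after the prefix aⁿbⁿ and accepting again after n more b's; an ordinary PDA that simulates it on a's and b's and, at any moment when it is accepting, may switch to reading only a fresh letter d while feeding each d to the simulation as a b, would accept aⁱbʲdᵏ (k≥1) exactly when both aⁱbʲ and aⁱbʲ⁺ᵏ are in the language, i.e. its language intersected with the regular set a*b*d⁺ would be exactly {aⁿbⁿdⁿ : n≥1} — impossible, since context-free languages are closed under intersection with regular sets and {aⁿbⁿdⁿ} is not context-free). So L* is not a DCFL.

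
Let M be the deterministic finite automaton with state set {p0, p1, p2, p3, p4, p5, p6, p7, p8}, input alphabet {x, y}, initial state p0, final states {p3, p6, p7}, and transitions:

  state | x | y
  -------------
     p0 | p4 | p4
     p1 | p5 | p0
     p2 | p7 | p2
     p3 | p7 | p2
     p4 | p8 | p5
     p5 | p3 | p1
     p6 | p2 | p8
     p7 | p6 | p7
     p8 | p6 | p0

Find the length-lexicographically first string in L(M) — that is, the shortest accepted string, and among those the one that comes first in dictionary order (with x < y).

xxx

A breadth-first search from p0 reaches an accepting state first via the path p0 → p4 → p8 → p6 on input xxx.
No string of length < 3 is accepted (BFS exhausts all shorter strings without reaching an accepting state), and xxx is the lexicographically least accepting string of length 3.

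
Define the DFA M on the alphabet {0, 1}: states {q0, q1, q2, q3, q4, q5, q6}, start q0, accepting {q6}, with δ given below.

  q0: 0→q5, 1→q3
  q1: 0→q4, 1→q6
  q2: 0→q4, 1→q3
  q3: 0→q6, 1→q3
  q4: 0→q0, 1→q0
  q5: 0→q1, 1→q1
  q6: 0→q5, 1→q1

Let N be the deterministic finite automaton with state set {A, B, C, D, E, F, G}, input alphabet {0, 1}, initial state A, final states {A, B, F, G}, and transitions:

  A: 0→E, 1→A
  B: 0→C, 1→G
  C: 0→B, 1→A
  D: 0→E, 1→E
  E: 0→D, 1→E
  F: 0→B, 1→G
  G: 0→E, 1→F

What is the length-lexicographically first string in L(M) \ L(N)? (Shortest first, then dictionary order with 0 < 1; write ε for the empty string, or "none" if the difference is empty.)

The string 10 is accepted by M but not by N.
No shorter string lies in the difference, and 10 is the lexicographically first length-2 string in L(M) \ L(N).

10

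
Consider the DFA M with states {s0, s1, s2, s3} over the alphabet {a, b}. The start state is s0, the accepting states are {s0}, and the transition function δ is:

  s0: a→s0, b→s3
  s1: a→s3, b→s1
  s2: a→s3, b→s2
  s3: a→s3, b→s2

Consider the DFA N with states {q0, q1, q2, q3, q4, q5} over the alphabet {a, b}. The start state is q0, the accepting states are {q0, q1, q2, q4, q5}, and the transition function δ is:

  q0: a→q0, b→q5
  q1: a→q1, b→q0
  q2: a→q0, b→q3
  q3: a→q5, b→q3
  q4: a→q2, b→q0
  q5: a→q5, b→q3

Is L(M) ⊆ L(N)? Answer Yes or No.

Exploring the product automaton M × N from the start pair (s0, q0), following both machines on each input symbol, reaches 3 state pairs: (s0, q0), (s3, q5), (s2, q3).
M accepts in {s0} and N accepts in {q0, q1, q2, q4, q5}. The reachable pairs whose M-component is accepting are (s0, q0); in each of them the N-component is accepting too, so the product for L(M) \ L(N) (M-component accepting, N-component rejecting) has no reachable accepting pair and the difference is empty.
Hence every string in L(M) is also in L(N).

Yes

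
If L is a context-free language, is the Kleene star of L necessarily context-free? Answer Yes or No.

If S₁ is the start symbol of a grammar for L, the grammar with new start symbol S and productions S → S₁S | ε generates L*.
So the context-free languages are closed under Kleene star.

Yes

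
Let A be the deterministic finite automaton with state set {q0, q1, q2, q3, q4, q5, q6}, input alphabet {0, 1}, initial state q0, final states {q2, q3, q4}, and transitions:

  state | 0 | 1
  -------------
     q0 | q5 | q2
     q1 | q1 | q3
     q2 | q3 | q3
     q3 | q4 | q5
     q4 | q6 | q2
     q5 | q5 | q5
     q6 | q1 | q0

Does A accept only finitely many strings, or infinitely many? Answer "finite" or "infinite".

State q2 is reachable from the start and can reach an accepting state, and it lies on the cycle q2 → q3 → q4 → q2.
Traversing that cycle any number of times yields accepted strings of unbounded length, so the language is infinite.

infinite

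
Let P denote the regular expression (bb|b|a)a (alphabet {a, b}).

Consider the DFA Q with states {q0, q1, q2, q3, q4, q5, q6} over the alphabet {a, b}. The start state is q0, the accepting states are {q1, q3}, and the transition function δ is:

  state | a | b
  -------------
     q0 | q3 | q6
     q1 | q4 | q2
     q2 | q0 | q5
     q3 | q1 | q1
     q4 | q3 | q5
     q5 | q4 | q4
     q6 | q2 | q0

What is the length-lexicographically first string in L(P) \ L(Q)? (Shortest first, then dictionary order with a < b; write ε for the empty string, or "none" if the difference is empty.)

The string ba is accepted by P but not by Q.
No shorter string lies in the difference, and ba is the lexicographically first length-2 string in L(P) \ L(Q).

ba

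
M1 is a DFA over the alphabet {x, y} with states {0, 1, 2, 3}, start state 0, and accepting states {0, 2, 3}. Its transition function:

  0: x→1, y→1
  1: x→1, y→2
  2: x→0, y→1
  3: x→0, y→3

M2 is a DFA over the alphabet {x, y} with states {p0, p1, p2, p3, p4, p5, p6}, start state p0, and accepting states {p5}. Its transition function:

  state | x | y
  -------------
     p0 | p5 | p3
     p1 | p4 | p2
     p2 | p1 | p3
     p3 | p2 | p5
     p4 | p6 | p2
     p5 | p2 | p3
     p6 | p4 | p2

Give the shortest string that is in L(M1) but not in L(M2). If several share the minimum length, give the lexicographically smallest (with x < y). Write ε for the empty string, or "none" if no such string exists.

The empty string ε is accepted by M1 but not by M2.
Since ε is the unique shortest string, it is the required witness.

ε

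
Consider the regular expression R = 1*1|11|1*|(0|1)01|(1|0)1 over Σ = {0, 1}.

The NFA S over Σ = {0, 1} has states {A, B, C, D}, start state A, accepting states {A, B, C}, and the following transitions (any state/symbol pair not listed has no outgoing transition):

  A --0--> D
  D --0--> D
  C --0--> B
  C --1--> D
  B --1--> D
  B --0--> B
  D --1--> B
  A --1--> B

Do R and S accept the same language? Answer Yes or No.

No

The string 11 is accepted by R but rejected by S.
So L(R) ≠ L(S).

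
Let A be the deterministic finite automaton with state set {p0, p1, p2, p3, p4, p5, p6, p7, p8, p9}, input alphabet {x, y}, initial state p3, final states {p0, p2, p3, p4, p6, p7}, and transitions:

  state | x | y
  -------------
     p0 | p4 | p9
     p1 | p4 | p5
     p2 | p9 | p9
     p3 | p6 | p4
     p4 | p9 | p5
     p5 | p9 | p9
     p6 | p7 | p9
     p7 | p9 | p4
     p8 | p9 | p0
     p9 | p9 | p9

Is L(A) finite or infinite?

finite

The useful states (reachable from p3 and able to reach an accepting state) are {p3, p4, p6, p7}.
Restricted to these states the transition graph has no cycle, so every accepting path has bounded length and L is finite.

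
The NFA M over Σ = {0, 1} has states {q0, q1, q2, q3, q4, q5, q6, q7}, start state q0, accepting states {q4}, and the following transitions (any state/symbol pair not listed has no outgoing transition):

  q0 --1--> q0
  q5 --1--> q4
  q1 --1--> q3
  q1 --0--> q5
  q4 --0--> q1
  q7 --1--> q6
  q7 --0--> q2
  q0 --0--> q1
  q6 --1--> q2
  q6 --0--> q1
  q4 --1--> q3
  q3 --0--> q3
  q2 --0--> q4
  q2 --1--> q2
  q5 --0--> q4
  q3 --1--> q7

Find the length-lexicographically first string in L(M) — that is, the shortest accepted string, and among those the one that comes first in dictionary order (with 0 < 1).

A breadth-first search from q0 reaches an accepting state first via the path q0 → q1 → q5 → q4 on input 000.
No string of length < 3 is accepted (BFS exhausts all shorter strings without reaching an accepting state), and 000 is the lexicographically least accepting string of length 3.

000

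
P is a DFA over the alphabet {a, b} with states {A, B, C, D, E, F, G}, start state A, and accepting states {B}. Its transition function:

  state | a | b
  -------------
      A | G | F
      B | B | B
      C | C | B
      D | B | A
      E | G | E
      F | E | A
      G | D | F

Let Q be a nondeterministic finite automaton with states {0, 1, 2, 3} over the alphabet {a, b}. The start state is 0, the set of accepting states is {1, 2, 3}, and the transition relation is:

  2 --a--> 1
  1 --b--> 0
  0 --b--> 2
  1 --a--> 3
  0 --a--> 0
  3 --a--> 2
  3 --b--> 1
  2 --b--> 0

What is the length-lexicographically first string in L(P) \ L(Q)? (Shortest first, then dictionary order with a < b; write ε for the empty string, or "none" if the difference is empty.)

aaa

The string aaa is accepted by P but not by Q.
No shorter string lies in the difference, and aaa is the lexicographically first length-3 string in L(P) \ L(Q).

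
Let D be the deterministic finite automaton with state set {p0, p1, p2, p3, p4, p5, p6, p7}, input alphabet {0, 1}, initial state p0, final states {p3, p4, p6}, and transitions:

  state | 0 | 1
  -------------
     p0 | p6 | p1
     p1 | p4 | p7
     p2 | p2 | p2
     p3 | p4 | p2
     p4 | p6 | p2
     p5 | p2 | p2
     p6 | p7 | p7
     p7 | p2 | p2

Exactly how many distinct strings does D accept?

3

The useful subgraph on states {p0, p1, p4, p6} is acyclic, so L(D) is finite; the longest accepting path visits 4 useful states, giving maximum string length 3.
Counting accepting paths from p0 by length: 1 of length 1, 1 of length 2, 1 of length 3. Total 3.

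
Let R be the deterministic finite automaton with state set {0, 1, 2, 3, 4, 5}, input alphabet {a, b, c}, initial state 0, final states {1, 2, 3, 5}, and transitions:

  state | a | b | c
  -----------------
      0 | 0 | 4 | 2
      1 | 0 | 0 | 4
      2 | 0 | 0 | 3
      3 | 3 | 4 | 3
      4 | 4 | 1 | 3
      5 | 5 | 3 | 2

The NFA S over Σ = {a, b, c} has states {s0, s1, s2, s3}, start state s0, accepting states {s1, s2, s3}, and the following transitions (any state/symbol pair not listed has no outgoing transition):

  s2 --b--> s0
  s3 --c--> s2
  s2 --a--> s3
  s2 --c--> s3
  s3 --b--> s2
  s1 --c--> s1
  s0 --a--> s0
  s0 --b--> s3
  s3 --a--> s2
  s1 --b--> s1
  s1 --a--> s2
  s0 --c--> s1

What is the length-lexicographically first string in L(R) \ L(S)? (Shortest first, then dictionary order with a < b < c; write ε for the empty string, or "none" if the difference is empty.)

The string bab is accepted by R but not by S.
No shorter string lies in the difference, and bab is the lexicographically first length-3 string in L(R) \ L(S).

bab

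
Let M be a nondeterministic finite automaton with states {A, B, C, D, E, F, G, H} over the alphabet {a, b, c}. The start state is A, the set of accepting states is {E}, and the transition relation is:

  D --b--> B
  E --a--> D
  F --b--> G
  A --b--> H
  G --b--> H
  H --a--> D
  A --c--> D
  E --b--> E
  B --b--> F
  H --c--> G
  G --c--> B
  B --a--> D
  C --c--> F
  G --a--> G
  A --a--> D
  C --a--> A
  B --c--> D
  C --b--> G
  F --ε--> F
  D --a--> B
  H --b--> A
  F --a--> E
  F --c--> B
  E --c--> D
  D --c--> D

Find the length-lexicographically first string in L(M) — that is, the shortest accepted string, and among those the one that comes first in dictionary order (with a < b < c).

A breadth-first search from A reaches an accepting state first via the path A → D → B → F → E on input aaba.
No string of length < 4 is accepted (BFS exhausts all shorter strings without reaching an accepting state), and aaba is the lexicographically least accepting string of length 4.

aaba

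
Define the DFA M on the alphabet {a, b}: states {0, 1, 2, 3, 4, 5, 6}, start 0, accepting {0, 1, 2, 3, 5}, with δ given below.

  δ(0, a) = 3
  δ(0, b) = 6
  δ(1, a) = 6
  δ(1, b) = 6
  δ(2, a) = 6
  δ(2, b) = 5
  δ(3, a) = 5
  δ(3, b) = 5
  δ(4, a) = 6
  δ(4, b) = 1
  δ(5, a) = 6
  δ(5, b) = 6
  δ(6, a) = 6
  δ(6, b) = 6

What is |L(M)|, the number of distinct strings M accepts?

The useful subgraph on states {0, 3, 5} is acyclic, so L(M) is finite; the longest accepting path visits 3 useful states, giving maximum string length 2.
Counting accepting paths from 0 by length: 1 of length 0, 1 of length 1, 2 of length 2. Total 4.

4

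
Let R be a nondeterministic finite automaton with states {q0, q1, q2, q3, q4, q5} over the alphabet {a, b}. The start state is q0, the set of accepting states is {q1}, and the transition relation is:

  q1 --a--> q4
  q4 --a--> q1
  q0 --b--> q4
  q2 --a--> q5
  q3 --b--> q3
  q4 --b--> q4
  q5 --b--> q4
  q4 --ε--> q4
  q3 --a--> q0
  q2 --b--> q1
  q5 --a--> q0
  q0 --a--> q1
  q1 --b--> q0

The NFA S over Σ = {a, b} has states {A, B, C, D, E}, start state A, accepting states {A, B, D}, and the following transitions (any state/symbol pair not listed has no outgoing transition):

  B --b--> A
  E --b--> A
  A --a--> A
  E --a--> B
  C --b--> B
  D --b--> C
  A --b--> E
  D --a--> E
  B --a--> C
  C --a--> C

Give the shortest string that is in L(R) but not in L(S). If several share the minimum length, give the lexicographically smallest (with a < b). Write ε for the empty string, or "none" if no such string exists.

The string baaa is accepted by R but not by S.
No shorter string lies in the difference, and baaa is the lexicographically first length-4 string in L(R) \ L(S).

baaa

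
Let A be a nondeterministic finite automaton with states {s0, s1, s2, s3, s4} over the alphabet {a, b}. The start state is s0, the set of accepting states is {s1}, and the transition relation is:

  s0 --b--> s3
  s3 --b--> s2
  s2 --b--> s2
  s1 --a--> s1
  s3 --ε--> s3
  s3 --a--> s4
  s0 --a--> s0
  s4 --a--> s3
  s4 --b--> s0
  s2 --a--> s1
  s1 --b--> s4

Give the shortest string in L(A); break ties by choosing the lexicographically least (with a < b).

A breadth-first search from s0 reaches an accepting state first via the path s0 → s3 → s2 → s1 on input bba.
No string of length < 3 is accepted (BFS exhausts all shorter strings without reaching an accepting state), and bba is the lexicographically least accepting string of length 3.

bba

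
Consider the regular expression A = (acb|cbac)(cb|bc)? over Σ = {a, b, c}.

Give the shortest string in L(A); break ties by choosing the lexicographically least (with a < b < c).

acb

By inspection of the expression, no string of length less than 3 matches, and acb is the lexicographically first match of length 3.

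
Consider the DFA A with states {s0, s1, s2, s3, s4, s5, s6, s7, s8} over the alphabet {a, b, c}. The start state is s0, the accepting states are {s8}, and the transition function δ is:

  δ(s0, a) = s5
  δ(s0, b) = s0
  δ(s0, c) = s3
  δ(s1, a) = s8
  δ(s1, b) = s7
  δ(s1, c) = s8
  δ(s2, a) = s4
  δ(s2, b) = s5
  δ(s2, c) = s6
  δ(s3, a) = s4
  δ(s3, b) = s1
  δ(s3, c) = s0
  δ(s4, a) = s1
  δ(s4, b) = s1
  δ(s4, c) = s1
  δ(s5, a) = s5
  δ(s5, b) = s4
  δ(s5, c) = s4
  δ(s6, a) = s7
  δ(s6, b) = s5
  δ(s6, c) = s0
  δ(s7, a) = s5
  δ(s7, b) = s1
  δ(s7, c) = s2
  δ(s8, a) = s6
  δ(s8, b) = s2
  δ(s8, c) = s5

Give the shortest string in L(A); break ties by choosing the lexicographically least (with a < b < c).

A breadth-first search from s0 reaches an accepting state first via the path s0 → s3 → s1 → s8 on input cba.
No string of length < 3 is accepted (BFS exhausts all shorter strings without reaching an accepting state), and cba is the lexicographically least accepting string of length 3.

cba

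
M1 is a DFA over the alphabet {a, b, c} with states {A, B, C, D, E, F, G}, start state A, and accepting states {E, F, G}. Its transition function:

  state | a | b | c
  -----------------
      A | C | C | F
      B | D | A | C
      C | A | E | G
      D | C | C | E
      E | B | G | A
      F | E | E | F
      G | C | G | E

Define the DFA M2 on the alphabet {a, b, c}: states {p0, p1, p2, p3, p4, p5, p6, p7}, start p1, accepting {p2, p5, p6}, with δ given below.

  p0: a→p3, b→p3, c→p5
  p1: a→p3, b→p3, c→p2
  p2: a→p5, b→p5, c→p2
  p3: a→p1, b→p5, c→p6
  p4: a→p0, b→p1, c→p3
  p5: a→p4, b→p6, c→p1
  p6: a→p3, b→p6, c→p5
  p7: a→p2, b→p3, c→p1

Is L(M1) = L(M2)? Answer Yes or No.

Exploring the product automaton M1 × M2 from the start pair (A, p1), following both machines on each input symbol, reaches 7 state pairs: (A, p1), (C, p3), (F, p2), (E, p5), (G, p6), (B, p4), (D, p0).
M1 accepts in {E, F, G} and M2 accepts in {p2, p5, p6}. In every reachable pair the two components are either both accepting — (F, p2), (E, p5), (G, p6) — or both non-accepting, so no string is accepted by exactly one of the machines: L(M1) \ L(M2) and L(M2) \ L(M1) are both empty.
Hence every string is accepted by M1 iff it is accepted by M2, and the two languages coincide.

Yes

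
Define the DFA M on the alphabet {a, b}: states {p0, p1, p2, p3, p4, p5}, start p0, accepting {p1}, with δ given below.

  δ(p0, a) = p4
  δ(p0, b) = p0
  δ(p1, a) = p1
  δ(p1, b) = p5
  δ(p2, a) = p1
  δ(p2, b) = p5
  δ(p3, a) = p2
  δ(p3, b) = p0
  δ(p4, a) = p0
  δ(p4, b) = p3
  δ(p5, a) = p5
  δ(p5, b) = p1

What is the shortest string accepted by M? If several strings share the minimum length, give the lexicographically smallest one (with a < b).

abaa

A breadth-first search from p0 reaches an accepting state first via the path p0 → p4 → p3 → p2 → p1 on input abaa.
No string of length < 4 is accepted (BFS exhausts all shorter strings without reaching an accepting state), and abaa is the lexicographically least accepting string of length 4.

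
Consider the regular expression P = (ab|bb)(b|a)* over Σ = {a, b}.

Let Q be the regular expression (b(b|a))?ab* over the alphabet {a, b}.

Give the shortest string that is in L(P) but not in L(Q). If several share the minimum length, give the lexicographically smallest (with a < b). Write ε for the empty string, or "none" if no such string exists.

bb

The string bb is accepted by P but not by Q.
No shorter string lies in the difference, and bb is the lexicographically first length-2 string in L(P) \ L(Q).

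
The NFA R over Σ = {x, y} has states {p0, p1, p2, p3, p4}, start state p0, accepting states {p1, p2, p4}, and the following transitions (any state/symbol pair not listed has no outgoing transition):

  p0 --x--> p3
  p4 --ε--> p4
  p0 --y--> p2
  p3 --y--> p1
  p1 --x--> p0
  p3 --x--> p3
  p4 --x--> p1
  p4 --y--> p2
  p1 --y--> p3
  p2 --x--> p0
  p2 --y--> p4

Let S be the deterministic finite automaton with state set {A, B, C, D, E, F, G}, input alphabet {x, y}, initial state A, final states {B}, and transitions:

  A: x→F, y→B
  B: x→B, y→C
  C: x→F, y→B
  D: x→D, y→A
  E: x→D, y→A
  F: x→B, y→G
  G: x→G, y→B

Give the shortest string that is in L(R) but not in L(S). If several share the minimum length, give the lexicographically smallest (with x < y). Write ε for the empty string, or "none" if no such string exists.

The string xy is accepted by R but not by S.
No shorter string lies in the difference, and xy is the lexicographically first length-2 string in L(R) \ L(S).

xy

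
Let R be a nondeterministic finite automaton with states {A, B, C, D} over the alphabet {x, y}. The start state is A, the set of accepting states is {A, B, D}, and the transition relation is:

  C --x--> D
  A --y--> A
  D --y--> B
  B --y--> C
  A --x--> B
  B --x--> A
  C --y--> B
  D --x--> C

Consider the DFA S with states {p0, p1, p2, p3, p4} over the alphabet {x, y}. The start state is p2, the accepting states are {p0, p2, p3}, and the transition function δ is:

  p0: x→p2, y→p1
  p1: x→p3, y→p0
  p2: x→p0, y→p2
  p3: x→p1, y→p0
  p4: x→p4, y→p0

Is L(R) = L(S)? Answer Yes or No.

Exploring the product automaton R × S from the start pair (A, p2), following both machines on each input symbol, reaches 4 state pairs: (A, p2), (B, p0), (C, p1), (D, p3).
R accepts in {A, B, D} and S accepts in {p0, p2, p3}. In every reachable pair the two components are either both accepting — (A, p2), (B, p0), (D, p3) — or both non-accepting, so no string is accepted by exactly one of the machines: L(R) \ L(S) and L(S) \ L(R) are both empty.
Hence every string is accepted by R iff it is accepted by S, and the two languages coincide.

Yes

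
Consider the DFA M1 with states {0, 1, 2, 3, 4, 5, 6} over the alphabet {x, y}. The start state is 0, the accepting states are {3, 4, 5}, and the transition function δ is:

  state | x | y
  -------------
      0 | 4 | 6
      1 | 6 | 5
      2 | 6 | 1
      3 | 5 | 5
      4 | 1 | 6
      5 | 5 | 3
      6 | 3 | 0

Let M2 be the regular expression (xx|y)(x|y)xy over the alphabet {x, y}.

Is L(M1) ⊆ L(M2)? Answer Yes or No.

No

The string x is in L(M1) but not in L(M2).
So L(M1) ⊄ L(M2).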